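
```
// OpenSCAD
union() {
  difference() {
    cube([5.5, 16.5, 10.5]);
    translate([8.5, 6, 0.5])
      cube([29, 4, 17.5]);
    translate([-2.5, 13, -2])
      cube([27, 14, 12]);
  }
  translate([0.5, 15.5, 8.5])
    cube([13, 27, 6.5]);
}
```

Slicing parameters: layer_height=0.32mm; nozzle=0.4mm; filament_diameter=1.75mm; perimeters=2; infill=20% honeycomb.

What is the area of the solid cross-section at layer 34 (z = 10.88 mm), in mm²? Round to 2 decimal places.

At z = 10.88 mm: the cube is absent (z outside [0, 10.5]); the cube at (8.5, 6) is present — its section is the full 29×4 rectangle (area 116.00 mm²); the cube at (-2.5, 13) is absent (z outside [-2, 10]); Taking the first minus the rest: the first operand is absent here, so nothing remains; the cube at (0.5, 15.5) (footprint 13×27) is included at this height (area 351.00 mm²); Combining (union): only the 13×27 cube at (0.5, 15.5) is present, so the union is just that shape — area = 351.00 mm². Overall, the cross-section is a single solid region. Net area = 351.00 mm².

351.00 mm²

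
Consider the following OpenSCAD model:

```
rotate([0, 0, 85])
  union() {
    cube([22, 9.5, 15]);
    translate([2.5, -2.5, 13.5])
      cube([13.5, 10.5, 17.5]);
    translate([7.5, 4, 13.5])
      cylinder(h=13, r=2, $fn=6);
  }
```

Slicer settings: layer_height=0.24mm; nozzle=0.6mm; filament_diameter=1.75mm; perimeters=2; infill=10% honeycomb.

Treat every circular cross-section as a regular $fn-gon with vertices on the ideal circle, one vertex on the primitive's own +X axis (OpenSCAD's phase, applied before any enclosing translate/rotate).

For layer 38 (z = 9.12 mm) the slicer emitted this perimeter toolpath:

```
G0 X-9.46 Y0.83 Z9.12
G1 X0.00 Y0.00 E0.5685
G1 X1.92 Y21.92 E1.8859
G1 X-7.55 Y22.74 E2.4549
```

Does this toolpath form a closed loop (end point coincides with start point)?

no

Start point (G0): (-9.46, 0.83). End point (last G1): the path does not return to the start — open.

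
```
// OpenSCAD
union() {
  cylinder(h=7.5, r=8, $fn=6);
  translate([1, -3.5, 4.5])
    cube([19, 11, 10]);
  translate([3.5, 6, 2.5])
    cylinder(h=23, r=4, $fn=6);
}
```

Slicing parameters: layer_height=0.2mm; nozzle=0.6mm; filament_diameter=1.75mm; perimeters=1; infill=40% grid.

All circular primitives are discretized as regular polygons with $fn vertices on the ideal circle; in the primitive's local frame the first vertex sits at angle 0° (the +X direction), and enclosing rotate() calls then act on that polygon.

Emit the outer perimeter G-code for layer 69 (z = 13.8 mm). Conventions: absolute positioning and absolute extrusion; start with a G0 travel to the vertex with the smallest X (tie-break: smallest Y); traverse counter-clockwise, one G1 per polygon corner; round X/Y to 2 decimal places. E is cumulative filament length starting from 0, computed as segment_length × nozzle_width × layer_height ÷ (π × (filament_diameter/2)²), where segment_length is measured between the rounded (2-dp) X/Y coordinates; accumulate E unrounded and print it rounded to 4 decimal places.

At z = 13.8 mm: the cylinder is absent (z outside [0, 7.5]); the 19×11 cube at (1, -3.5) contributes its full rectangle; the r=4 cylinder at (3.5, 6) gives a regular 6-gon of circumradius 4 (constant along its height); Merging all regions: the regions partially overlap (shared area 27.94 mm²), so overlapping operands fuse into one piece — 1 connected region. The outline is a single polygon with 8 vertices. Extrusion per mm of travel: 0.6 × 0.2 / (π × 0.875²) = 0.049890. Accumulating E over each segment gives final E = 3.1696.

G0 X-0.50 Y6.00 Z13.80
G1 X1.00 Y3.40 E0.1498
G1 X1.00 Y-3.50 E0.4940
G1 X20.00 Y-3.50 E1.4419
G1 X20.00 Y7.50 E1.9907
G1 X6.63 Y7.50 E2.6577
G1 X5.50 Y9.46 E2.7706
G1 X1.50 Y9.46 E2.9702
G1 X-0.50 Y6.00 E3.1696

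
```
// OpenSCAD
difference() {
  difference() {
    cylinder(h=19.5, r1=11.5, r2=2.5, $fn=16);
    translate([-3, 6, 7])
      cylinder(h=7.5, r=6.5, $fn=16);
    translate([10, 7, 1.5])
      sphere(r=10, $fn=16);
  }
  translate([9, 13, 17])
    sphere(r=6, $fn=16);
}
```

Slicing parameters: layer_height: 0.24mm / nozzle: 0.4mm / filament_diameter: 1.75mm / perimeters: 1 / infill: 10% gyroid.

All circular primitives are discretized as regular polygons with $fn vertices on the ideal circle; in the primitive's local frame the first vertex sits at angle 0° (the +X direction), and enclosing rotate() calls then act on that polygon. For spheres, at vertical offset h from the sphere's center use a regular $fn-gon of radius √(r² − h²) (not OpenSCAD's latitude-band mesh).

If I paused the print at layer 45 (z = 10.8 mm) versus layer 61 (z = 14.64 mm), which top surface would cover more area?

Layer 45 (z = 10.8): the cone (r1=11.5→r2=2.5) has section circumradius 6.515 here — a regular 16-gon (area = (16/2)·6.515²·sin(360°/16) = 129.96 mm²); the cylinder at (-3, 6): section is a regular 16-gon, circumradius r=6.5 (area = (16/2)·6.500²·sin(360°/16) = 129.35 mm²); the r=10 sphere at (10, 7) contributes a regular 16-gon of circumradius √(10²−9.3²) = 3.676 (area = (16/2)·3.676²·sin(360°/16) = 41.36 mm²); Subtracting the remaining from the first: starting from the cone (129.96 mm²), the r=6.5 cylinder at (-3, 6) partially overlaps it — only the 47.53 mm² overlap (of its 129.35 mm²) is removed, clipping the outline; the r=10 sphere at (10, 7) misses the remaining region (no effect) — area = 82.43 mm²; the sphere at (9, 13) does not reach this height (|z−center|=6.200 > r=6); Taking the first minus the rest: none of the subtracted shapes is present at this height, so the result so far is unchanged — area = 82.43 mm². So its area = 82.43 mm². Layer 61 (z = 14.64): the cone contributes a regular 16-gon of circumradius 4.743 (interpolated between r1=11.5 and r2=2.5 at t=0.751) (area = (16/2)·4.743²·sin(360°/16) = 68.87 mm²); the cylinder at (-3, 6) is absent (z outside [7, 14.5]); the sphere at (10, 7) does not reach this height (|z−center|=13.140 > r=10); After the difference (first − rest): none of the subtracted shapes is present at this height, so the cone is unchanged — area = 68.87 mm²; the r=6 sphere at (9, 13) contributes a regular 16-gon of circumradius √(6²−2.36²) = 5.516 (area = (16/2)·5.516²·sin(360°/16) = 93.16 mm²); After the difference (first − rest): starting from the result so far (68.87 mm²), the r=6 sphere at (9, 13) misses the remaining region (no effect) — area = 68.87 mm². So its area = 68.87 mm². Layer 45 is larger (82.43 vs 68.87 mm²).

layer 45 (z = 10.8 mm)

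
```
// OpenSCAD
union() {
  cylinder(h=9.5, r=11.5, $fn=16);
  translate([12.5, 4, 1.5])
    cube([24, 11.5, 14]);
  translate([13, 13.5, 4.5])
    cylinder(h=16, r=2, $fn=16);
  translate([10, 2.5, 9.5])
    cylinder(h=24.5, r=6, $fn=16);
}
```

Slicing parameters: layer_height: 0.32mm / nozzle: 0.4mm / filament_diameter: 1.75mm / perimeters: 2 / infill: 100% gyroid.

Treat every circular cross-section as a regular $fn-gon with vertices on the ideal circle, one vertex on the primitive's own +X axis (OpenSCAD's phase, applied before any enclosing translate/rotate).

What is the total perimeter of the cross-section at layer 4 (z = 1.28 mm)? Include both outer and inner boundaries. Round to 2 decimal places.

At z = 1.28 mm: the r=11.5 cylinder gives a regular 16-gon of circumradius 11.5 (constant along its height) (perimeter = 2·16·11.500·sin(180°/16) = 71.79 mm); the cube at (12.5, 4) is not intersected at this z (z outside [1.5, 15.5]); the cylinder at (13, 13.5) is not intersected at this z (z outside [4.5, 20.5]); the cylinder at (10, 2.5) is absent (z outside [9.5, 34]); Taking the union: only the r=11.5 cylinder is present, so the union is just that shape — boundary = 71.79 mm. Overall, the cross-section is a single solid region. Total boundary length (outer) = 71.79 mm.

71.79 mm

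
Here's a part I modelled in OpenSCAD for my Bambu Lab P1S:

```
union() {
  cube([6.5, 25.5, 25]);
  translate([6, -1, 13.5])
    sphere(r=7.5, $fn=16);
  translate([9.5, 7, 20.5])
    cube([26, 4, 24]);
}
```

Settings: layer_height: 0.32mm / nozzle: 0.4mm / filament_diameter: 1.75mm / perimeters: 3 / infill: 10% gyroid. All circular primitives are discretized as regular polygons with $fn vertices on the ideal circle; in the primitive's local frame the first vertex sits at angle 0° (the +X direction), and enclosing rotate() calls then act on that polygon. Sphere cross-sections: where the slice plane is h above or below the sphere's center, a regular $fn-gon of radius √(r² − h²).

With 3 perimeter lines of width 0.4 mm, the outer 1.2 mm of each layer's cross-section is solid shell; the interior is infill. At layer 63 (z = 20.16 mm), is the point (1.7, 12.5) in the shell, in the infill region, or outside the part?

infill

At z = 20.16 mm: the cube (footprint 6.5×25.5) is included at this height; the r=7.5 sphere at (6, -1) contributes a regular 16-gon of circumradius √(7.5²−6.66²) = 3.449; the cube at (9.5, 7) does not reach this height (z outside [20.5, 44.5]); Merging all regions: the regions partially overlap (shared area 6.95 mm²), so overlapping operands fuse into one piece — 1 connected region. Overall, the cross-section is a single solid region. The nearest boundary edge runs (0.00, 0.00)→(0.00, 25.50); distance from the point to it = 1.70 mm. The point is inside the cross-section and 1.70 mm from the nearest boundary — more than the 1.2 mm shell width (3 × 0.4), so it's in the infill interior.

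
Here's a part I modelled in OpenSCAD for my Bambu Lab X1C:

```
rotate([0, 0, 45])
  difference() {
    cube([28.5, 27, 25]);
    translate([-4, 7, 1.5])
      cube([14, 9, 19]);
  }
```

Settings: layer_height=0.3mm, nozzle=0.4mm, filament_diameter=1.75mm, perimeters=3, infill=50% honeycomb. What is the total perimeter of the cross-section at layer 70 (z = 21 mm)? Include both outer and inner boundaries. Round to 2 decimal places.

At z = 21 mm: the 28.5×27 cube contributes its full rectangle (perimeter 111.00 mm); the cube at (-4, 7) is not intersected at this z (z outside [1.5, 20.5]); After the difference (first − rest): none of the subtracted shapes is present at this height, so the 28.5×27 cube is unchanged — boundary = 111.00 mm; (rotated 45° about Z; rotation is an isometry so areas/perimeters/island counts are preserved). Overall, the cross-section is a single solid region. Total boundary length (outer) = 111.00 mm.

111.00 mm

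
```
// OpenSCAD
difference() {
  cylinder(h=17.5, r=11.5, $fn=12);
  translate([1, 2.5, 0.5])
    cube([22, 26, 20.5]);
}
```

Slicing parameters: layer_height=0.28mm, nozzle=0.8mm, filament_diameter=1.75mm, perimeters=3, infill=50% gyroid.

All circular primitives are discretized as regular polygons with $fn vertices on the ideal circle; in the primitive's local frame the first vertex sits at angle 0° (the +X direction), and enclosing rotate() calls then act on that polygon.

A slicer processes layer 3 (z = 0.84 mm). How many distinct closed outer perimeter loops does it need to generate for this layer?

At z = 0.84 mm: the r=11.5 cylinder contributes a regular 12-gon of circumradius 11.5; the 22×26 cube at (1, 2.5) contributes its full rectangle; Taking the first minus the rest: starting from the r=11.5 cylinder, the 22×26 cube at (1, 2.5) partially overlaps it — only the 62.41 mm² overlap (of its 572.00 mm²) is removed, clipping the outline — 1 connected region. The result has 1 disconnected region.

1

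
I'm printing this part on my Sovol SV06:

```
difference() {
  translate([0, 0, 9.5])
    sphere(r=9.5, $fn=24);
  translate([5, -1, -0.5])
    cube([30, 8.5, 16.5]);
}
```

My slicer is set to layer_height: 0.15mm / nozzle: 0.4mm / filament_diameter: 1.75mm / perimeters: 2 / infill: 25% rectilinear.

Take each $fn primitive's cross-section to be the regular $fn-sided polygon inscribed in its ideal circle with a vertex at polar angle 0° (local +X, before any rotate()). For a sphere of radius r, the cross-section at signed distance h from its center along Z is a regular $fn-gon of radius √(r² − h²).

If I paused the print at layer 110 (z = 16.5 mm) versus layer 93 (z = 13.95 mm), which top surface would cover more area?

Layer 110 (z = 16.5): the r=9.5 sphere slices to a regular 24-gon of circumradius 6.423 (√(r²−h²) with h=7 from center) (area = (24/2)·6.423²·sin(360°/24) = 128.12 mm²); the cube at (5, -1) does not reach this height (z outside [-0.5, 16]); Taking the first minus the rest: none of the subtracted shapes is present at this height, so the r=9.5 sphere is unchanged — area = 128.12 mm². So its area = 128.12 mm². Layer 93 (z = 13.95): the r=9.5 sphere slices to a regular 24-gon of circumradius 8.393 (√(r²−h²) with h=4.45 from center) (area = (24/2)·8.393²·sin(360°/24) = 218.80 mm²); the cube at (5, -1) (footprint 30×8.5) is included at this height (area 255.00 mm²); Subtracting the remaining from the first: starting from the r=9.5 sphere (218.80 mm²), the 30×8.5 cube at (5, -1) partially overlaps it — only the 18.95 mm² overlap (of its 255.00 mm²) is removed, clipping the outline — area = 199.85 mm². So its area = 199.85 mm². Layer 93 is larger (199.85 vs 128.12 mm²).

layer 93 (z = 13.95 mm)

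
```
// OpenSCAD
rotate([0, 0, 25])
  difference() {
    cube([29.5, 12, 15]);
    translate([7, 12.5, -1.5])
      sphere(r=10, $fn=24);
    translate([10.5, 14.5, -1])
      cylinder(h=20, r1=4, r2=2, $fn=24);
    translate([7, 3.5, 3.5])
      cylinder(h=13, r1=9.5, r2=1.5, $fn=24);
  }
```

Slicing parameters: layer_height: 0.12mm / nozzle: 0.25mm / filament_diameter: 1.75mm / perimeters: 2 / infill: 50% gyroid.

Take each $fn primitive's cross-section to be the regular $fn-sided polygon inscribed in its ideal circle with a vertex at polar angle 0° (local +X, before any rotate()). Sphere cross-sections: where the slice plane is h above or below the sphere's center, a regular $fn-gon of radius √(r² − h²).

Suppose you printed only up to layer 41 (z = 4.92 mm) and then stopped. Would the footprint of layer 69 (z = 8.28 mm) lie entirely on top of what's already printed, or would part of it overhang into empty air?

Compare the two slices. At z = 4.92: the cube is present — its section is the full 29.5×12 rectangle (area 354.00 mm²); the sphere at (7, 12.5): section is a regular 24-gon, circumradius = √(r²−h²) = √(10²−6.42²) = 7.667 (area = (24/2)·7.667²·sin(360°/24) = 182.57 mm²); the cone at (10.5, 14.5): at t=0.296 of its height the radius interpolates to r₁+(r₂−r₁)t = 3.408, giving a regular 24-gon of that circumradius (area = (24/2)·3.408²·sin(360°/24) = 36.07 mm²); the cone at (7, 3.5): at t=0.109 of its height the radius interpolates to r₁+(r₂−r₁)t = 8.626, giving a regular 24-gon of that circumradius (area = (24/2)·8.626²·sin(360°/24) = 231.11 mm²); After the difference (first − rest): starting from the 29.5×12 cube (354.00 mm²), the r=10 sphere at (7, 12.5) partially overlaps it — only the 82.71 mm² overlap (of its 182.57 mm²) is removed, clipping the outline; the cone at (10.5, 14.5) misses the remaining region (no effect); the cone at (7, 3.5) partially overlaps it — only the 95.89 mm² overlap (of its 231.11 mm²) is removed, clipping the outline — area = 175.40 mm²; (rotated 25° about Z; rotation is an isometry so areas/perimeters/island counts are preserved). At z = 8.28: the cube (footprint 29.5×12) is included at this height (area 354.00 mm²); the r=10 sphere at (7, 12.5) contributes a regular 24-gon of circumradius √(10²−9.78²) = 2.086 (area = (24/2)·2.086²·sin(360°/24) = 13.52 mm²); the cone at (10.5, 14.5) contributes a regular 24-gon of circumradius 3.072 (interpolated between r1=4 and r2=2 at t=0.464) (area = (24/2)·3.072²·sin(360°/24) = 29.31 mm²); the cone at (7, 3.5): at t=0.368 of its height the radius interpolates to r₁+(r₂−r₁)t = 6.558, giving a regular 24-gon of that circumradius (area = (24/2)·6.558²·sin(360°/24) = 133.59 mm²); Subtracting the remaining from the first: starting from the 29.5×12 cube (354.00 mm²), the r=10 sphere at (7, 12.5) partially overlaps it — only the 4.70 mm² overlap (of its 13.52 mm²) is removed, clipping the outline; the cone at (10.5, 14.5) partially overlaps it — only the 1.30 mm² overlap (of its 29.31 mm²) is removed, clipping the outline; the cone at (7, 3.5) partially overlaps it — only the 110.16 mm² overlap (of its 133.59 mm²) is removed, clipping the outline — area = 237.84 mm²; (rotated 25° about Z; rotation is an isometry so areas/perimeters/island counts are preserved). Checking containment: at z = 8.28 the cross-section extends beyond the z = 4.92 cross-section by about 62.43 mm².

part overhangs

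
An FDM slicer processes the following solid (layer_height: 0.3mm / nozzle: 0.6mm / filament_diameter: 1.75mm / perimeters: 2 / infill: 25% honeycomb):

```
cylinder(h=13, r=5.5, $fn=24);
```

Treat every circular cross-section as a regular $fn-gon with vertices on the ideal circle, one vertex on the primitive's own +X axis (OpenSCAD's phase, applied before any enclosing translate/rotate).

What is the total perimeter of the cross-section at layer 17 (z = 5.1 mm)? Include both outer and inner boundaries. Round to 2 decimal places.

At z = 5.1 mm: the r=5.5 cylinder contributes a regular 24-gon of circumradius 5.5 (perimeter = 2·24·5.500·sin(180°/24) = 34.46 mm). Overall, the cross-section is a single solid region. Total boundary length (outer) = 34.46 mm.

34.46 mm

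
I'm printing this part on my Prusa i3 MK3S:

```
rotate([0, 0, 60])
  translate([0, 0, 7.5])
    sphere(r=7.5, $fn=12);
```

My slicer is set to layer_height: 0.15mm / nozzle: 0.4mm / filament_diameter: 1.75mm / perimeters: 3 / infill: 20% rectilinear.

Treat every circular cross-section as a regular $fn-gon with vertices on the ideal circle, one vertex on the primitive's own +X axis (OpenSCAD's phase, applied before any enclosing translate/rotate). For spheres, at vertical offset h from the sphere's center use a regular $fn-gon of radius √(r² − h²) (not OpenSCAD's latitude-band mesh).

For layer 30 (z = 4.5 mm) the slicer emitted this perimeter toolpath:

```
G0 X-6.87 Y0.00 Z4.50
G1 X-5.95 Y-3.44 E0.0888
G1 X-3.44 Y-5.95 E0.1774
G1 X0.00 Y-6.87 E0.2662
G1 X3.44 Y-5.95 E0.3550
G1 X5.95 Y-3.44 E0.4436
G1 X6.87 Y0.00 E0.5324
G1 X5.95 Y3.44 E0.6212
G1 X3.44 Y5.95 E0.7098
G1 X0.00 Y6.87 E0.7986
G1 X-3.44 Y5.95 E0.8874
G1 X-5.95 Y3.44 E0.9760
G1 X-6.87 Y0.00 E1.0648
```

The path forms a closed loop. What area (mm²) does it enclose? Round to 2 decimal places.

Apply the shoelace formula to the sequence of (X, Y) vertices; enclosed area = 141.67 mm².

141.67 mm²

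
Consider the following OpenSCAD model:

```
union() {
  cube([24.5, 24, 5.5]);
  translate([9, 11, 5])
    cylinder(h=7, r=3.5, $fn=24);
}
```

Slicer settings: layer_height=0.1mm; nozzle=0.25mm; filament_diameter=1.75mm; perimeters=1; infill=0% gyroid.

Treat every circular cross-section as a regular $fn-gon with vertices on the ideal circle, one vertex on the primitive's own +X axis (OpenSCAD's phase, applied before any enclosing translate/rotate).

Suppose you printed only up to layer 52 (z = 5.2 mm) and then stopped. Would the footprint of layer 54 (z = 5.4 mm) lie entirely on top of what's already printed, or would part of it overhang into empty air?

Compare the two slices. At z = 5.2: the cube is present — its section is the full 24.5×24 rectangle (area 588.00 mm²); the r=3.5 cylinder at (9, 11) contributes a regular 24-gon of circumradius 3.5 (area = (24/2)·3.500²·sin(360°/24) = 38.05 mm²); Merging all regions: the r=3.5 cylinder at (9, 11) lies entirely inside the 24.5×24 cube, so the union is just the 24.5×24 cube — area = 588.00 mm². At z = 5.4: the 24.5×24 cube contributes its full rectangle (area 588.00 mm²); the r=3.5 cylinder at (9, 11) gives a regular 24-gon of circumradius 3.5 (constant along its height) (area = (24/2)·3.500²·sin(360°/24) = 38.05 mm²); Combining (union): the r=3.5 cylinder at (9, 11) lies entirely inside the 24.5×24 cube, so the union is just the 24.5×24 cube — area = 588.00 mm². Checking containment: the cross-section at z = 5.4 is a subset of the cross-section at z = 5.2.

entirely on top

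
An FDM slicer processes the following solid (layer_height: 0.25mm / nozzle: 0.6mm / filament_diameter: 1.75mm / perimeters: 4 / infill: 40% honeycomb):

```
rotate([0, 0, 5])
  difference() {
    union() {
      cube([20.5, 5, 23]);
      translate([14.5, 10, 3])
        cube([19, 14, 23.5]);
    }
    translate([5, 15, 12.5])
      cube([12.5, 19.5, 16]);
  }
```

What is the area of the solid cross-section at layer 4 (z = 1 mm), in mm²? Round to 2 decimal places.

102.50 mm²

At z = 1 mm: the 20.5×5 cube contributes its full rectangle (area 102.50 mm²); the cube at (14.5, 10) is not intersected at this z (z outside [3, 26.5]); Merging all regions: only the 20.5×5 cube is present, so the union is just that shape — area = 102.50 mm²; the cube at (5, 15) is absent (z outside [12.5, 28.5]); Subtracting the remaining from the first: none of the subtracted shapes is present at this height, so the result so far is unchanged — area = 102.50 mm²; (rotated 5° about Z; rotation is an isometry so areas/perimeters/island counts are preserved). Overall, the cross-section is a single solid region. Net area = 102.50 mm².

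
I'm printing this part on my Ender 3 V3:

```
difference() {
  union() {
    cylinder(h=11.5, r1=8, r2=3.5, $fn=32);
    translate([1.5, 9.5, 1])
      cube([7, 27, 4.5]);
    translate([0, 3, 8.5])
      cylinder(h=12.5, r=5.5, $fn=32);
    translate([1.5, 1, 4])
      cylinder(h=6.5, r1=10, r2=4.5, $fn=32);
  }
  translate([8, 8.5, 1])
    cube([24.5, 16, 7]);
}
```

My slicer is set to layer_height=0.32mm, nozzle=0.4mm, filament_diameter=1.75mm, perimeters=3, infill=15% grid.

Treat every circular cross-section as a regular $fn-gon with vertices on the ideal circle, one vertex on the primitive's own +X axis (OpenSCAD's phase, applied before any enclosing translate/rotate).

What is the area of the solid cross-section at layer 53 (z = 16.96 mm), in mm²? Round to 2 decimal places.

At z = 16.96 mm: the cone is not intersected at this z (z outside [0, 11.5]); the cube at (1.5, 9.5) is absent (z outside [1, 5.5]); the cylinder at (0, 3): section is a regular 32-gon, circumradius r=5.5 (area = (32/2)·5.500²·sin(360°/32) = 94.42 mm²); the cone at (1.5, 1) is not intersected at this z (z outside [4, 10.5]); Merging all regions: only the r=5.5 cylinder at (0, 3) is present, so the union is just that shape — area = 94.42 mm²; the cube at (8, 8.5) is absent (z outside [1, 8]); Subtracting the remaining from the first: none of the subtracted shapes is present at this height, so that combined region is unchanged — area = 94.42 mm². Overall, the cross-section is a single solid region. Net area = 94.42 mm².

94.42 mm²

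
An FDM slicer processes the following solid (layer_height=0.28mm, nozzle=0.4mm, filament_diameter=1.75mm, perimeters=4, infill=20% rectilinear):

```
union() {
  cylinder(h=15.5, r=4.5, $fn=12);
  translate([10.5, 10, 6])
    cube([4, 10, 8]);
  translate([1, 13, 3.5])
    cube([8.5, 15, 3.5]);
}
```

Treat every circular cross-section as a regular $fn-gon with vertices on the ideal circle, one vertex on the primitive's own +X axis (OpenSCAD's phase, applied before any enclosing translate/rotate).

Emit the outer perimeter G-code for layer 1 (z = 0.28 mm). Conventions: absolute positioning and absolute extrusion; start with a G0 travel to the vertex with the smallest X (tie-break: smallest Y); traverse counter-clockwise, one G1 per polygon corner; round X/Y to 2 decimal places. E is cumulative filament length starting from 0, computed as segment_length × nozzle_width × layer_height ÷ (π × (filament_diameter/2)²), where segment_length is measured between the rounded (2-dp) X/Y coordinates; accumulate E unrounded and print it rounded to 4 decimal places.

G0 X-4.50 Y0.00 Z0.28
G1 X-3.90 Y-2.25 E0.1084
G1 X-2.25 Y-3.90 E0.2171
G1 X0.00 Y-4.50 E0.3255
G1 X2.25 Y-3.90 E0.4339
G1 X3.90 Y-2.25 E0.5426
G1 X4.50 Y0.00 E0.6510
G1 X3.90 Y2.25 E0.7595
G1 X2.25 Y3.90 E0.8681
G1 X0.00 Y4.50 E0.9765
G1 X-2.25 Y3.90 E1.0850
G1 X-3.90 Y2.25 E1.1936
G1 X-4.50 Y0.00 E1.3021

At z = 0.28 mm: the cylinder: section is a regular 12-gon, circumradius r=4.5; the cube at (10.5, 10) is not intersected at this z (z outside [6, 14]); the cube at (1, 13) is not intersected at this z (z outside [3.5, 7]); Combining (union): only the r=4.5 cylinder is present, so the union is just that shape — 1 connected region. The outline is a single polygon with 12 vertices. Extrusion per mm of travel: 0.4 × 0.28 / (π × 0.875²) = 0.046564. Accumulating E over each segment gives final E = 1.3021.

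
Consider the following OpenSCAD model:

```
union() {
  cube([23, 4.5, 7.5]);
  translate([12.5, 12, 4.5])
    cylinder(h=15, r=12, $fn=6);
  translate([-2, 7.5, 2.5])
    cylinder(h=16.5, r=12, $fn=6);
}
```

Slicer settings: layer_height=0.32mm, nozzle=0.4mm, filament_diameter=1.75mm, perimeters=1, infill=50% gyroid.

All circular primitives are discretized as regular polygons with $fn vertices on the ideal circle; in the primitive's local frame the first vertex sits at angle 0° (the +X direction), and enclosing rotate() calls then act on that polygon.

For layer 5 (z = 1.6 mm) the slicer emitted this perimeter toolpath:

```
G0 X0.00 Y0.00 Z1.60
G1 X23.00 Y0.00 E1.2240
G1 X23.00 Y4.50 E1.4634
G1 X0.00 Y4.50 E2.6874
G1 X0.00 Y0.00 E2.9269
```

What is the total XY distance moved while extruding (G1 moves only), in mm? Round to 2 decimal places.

Sum the Euclidean lengths of each G1 segment: total = 55.00 mm.

55.00 mm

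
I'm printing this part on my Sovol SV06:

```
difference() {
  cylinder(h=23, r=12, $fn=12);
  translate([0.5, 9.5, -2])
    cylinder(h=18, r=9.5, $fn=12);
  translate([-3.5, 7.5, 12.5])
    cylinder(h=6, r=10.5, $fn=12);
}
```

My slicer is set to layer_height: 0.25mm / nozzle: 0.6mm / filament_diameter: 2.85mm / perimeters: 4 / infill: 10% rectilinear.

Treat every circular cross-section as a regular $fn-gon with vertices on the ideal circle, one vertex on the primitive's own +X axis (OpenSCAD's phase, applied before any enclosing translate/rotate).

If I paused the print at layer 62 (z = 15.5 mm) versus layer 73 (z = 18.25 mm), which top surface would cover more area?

layer 73 (z = 18.25 mm)

Layer 62 (z = 15.5): the cylinder: section is a regular 12-gon, circumradius r=12 (area = (12/2)·12.000²·sin(360°/12) = 432.00 mm²); the cylinder at (0.5, 9.5): section is a regular 12-gon, circumradius r=9.5 (area = (12/2)·9.500²·sin(360°/12) = 270.75 mm²); the r=10.5 cylinder at (-3.5, 7.5) gives a regular 12-gon of circumradius 10.5 (constant along its height) (area = (12/2)·10.500²·sin(360°/12) = 330.75 mm²); After the difference (first − rest): starting from the r=12 cylinder (432.00 mm²), the r=9.5 cylinder at (0.5, 9.5) partially overlaps it — only the 150.96 mm² overlap (of its 270.75 mm²) is removed, clipping the outline; the r=10.5 cylinder at (-3.5, 7.5) partially overlaps it — only the 63.29 mm² overlap (of its 330.75 mm²) is removed, clipping the outline — area = 217.75 mm². So its area = 217.75 mm². Layer 73 (z = 18.25): the r=12 cylinder contributes a regular 12-gon of circumradius 12 (area = (12/2)·12.000²·sin(360°/12) = 432.00 mm²); the cylinder at (0.5, 9.5) is not intersected at this z (z outside [-2, 16]); the r=10.5 cylinder at (-3.5, 7.5) gives a regular 12-gon of circumradius 10.5 (constant along its height) (area = (12/2)·10.500²·sin(360°/12) = 330.75 mm²); After the difference (first − rest): starting from the r=12 cylinder (432.00 mm²), the r=10.5 cylinder at (-3.5, 7.5) partially overlaps it — only the 200.60 mm² overlap (of its 330.75 mm²) is removed, clipping the outline — area = 231.40 mm². So its area = 231.40 mm². Layer 73 is larger (231.40 vs 217.75 mm²).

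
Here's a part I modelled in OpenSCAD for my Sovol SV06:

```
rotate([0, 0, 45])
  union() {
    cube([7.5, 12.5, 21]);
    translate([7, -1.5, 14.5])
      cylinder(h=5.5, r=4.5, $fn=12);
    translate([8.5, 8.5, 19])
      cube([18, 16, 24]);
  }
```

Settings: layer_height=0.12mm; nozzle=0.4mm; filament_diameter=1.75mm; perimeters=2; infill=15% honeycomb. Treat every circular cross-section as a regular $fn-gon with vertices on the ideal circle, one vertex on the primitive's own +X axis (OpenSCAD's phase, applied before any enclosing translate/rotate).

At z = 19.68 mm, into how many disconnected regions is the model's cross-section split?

2

At z = 19.68 mm: the 7.5×12.5 cube contributes its full rectangle; the r=4.5 cylinder at (7, -1.5) gives a regular 12-gon of circumradius 4.5 (constant along its height); the 18×16 cube at (8.5, 8.5) contributes its full rectangle; Taking the union: the regions partially overlap (shared area 10.21 mm²), so overlapping operands fuse into one piece — 2 connected regions; (whole slice rotated 45° about Z — lengths, areas and connectivity unchanged). The result has 2 disconnected regions.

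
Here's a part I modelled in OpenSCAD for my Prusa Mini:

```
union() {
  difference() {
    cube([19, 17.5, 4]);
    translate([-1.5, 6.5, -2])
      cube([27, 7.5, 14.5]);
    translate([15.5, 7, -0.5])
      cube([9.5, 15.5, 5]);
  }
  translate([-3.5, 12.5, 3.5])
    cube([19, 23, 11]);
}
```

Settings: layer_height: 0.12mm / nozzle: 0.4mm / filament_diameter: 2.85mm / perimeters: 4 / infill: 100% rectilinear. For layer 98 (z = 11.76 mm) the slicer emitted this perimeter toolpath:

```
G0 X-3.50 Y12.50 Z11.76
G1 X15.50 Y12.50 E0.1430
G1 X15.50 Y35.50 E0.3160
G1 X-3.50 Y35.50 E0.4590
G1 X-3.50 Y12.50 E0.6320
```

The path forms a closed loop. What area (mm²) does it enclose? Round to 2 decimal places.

Apply the shoelace formula to the sequence of (X, Y) vertices; enclosed area = 437.00 mm².

437.00 mm²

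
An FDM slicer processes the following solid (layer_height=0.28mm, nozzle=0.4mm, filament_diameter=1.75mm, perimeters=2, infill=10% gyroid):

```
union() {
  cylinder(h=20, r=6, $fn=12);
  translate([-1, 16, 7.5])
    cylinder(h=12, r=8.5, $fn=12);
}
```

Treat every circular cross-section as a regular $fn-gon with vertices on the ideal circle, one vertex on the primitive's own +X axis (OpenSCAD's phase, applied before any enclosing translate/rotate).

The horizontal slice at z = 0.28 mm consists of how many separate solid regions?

1

At z = 0.28 mm: the r=6 cylinder contributes a regular 12-gon of circumradius 6; the cylinder at (-1, 16) is absent (z outside [7.5, 19.5]); Taking the union: only the r=6 cylinder is present, so the union is just that shape — 1 connected region. The result has 1 disconnected region.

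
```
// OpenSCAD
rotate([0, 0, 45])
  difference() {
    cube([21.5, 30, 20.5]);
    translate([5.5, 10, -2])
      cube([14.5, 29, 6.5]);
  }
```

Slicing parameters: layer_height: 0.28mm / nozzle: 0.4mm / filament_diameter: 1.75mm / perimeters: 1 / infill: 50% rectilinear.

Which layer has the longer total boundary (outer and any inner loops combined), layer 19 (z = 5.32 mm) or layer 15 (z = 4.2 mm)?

Layer 19 (z = 5.32): the cube (footprint 21.5×30) is included at this height (perimeter 103.00 mm); the cube at (5.5, 10) is not intersected at this z (z outside [-2, 4.5]); Subtracting the remaining from the first: none of the subtracted shapes is present at this height, so the 21.5×30 cube is unchanged — boundary = 103.00 mm; (rotated 45° about Z; rotation is an isometry so areas/perimeters/island counts are preserved). So its perimeter = 103.00 mm. Layer 15 (z = 4.2): the cube (footprint 21.5×30) is included at this height (perimeter 103.00 mm); the cube at (5.5, 10) (footprint 14.5×29) is included at this height (perimeter 87.00 mm); Taking the first minus the rest: starting from the 21.5×30 cube, the 14.5×29 cube at (5.5, 10) partially overlaps it — only the 290.00 mm² overlap (of its 420.50 mm²) is removed, clipping the outline — boundary = 143.00 mm; (rotated 45° about Z; rotation is an isometry so areas/perimeters/island counts are preserved). So its perimeter = 143.00 mm. Layer 15 is larger (143.00 vs 103.00 mm).

layer 15 (z = 4.2 mm)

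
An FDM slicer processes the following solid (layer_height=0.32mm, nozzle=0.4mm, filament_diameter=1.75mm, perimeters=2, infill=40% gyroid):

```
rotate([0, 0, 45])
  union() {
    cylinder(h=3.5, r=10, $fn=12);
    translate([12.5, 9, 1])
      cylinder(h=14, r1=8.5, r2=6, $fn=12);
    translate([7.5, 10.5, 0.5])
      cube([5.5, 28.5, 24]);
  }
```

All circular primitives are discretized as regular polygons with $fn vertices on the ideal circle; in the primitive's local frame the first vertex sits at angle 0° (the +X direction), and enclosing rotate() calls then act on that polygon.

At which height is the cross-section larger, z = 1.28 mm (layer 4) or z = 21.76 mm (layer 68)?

layer 4 (z = 1.28 mm)

Layer 4 (z = 1.28): the r=10 cylinder gives a regular 12-gon of circumradius 10 (constant along its height) (area = (12/2)·10.000²·sin(360°/12) = 300.00 mm²); the cone at (12.5, 9): at t=0.020 of its height the radius interpolates to r₁+(r₂−r₁)t = 8.450, giving a regular 12-gon of that circumradius (area = (12/2)·8.450²·sin(360°/12) = 214.21 mm²); the 5.5×28.5 cube at (7.5, 10.5) contributes its full rectangle (area 156.75 mm²); Combining (union): the regions partially overlap — summed areas 670.96 mm² minus the doubly-counted overlap 51.25 mm² gives 619.71 mm² — area = 619.71 mm²; (whole slice rotated 45° about Z — lengths, areas and connectivity unchanged). So its area = 619.71 mm². Layer 68 (z = 21.76): the cylinder is not intersected at this z (z outside [0, 3.5]); the cone at (12.5, 9) does not reach this height (z outside [1, 15]); the cube at (7.5, 10.5) is present — its section is the full 5.5×28.5 rectangle (area 156.75 mm²); Taking the union: only the 5.5×28.5 cube at (7.5, 10.5) is present, so the union is just that shape — area = 156.75 mm²; (whole slice rotated 45° about Z — lengths, areas and connectivity unchanged). So its area = 156.75 mm². Layer 4 is larger (619.71 vs 156.75 mm²).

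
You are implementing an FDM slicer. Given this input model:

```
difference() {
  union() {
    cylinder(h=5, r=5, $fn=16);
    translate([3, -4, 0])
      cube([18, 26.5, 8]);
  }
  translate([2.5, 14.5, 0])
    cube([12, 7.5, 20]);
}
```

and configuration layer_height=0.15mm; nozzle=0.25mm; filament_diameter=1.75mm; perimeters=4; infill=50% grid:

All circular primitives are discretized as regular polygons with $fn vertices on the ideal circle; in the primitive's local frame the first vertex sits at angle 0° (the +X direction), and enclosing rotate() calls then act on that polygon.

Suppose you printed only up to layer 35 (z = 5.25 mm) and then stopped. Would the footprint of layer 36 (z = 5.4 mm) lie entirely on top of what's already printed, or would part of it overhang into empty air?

Compare the two slices. At z = 5.25: the cylinder is not intersected at this z (z outside [0, 5]); the 18×26.5 cube at (3, -4) contributes its full rectangle (area 477.00 mm²); Combining (union): only the 18×26.5 cube at (3, -4) is present, so the union is just that shape — area = 477.00 mm²; the cube at (2.5, 14.5) (footprint 12×7.5) is included at this height (area 90.00 mm²); After the difference (first − rest): starting from that combined region (477.00 mm²), the 12×7.5 cube at (2.5, 14.5) partially overlaps it — only the 86.25 mm² overlap (of its 90.00 mm²) is removed, clipping the outline — area = 390.75 mm². At z = 5.4: the cylinder does not reach this height (z outside [0, 5]); the cube at (3, -4) (footprint 18×26.5) is included at this height (area 477.00 mm²); Merging all regions: only the 18×26.5 cube at (3, -4) is present, so the union is just that shape — area = 477.00 mm²; the cube at (2.5, 14.5) (footprint 12×7.5) is included at this height (area 90.00 mm²); Taking the first minus the rest: starting from the result so far (477.00 mm²), the 12×7.5 cube at (2.5, 14.5) partially overlaps it — only the 86.25 mm² overlap (of its 90.00 mm²) is removed, clipping the outline — area = 390.75 mm². Checking containment: the cross-section at z = 5.4 is a subset of the cross-section at z = 5.25.

entirely on top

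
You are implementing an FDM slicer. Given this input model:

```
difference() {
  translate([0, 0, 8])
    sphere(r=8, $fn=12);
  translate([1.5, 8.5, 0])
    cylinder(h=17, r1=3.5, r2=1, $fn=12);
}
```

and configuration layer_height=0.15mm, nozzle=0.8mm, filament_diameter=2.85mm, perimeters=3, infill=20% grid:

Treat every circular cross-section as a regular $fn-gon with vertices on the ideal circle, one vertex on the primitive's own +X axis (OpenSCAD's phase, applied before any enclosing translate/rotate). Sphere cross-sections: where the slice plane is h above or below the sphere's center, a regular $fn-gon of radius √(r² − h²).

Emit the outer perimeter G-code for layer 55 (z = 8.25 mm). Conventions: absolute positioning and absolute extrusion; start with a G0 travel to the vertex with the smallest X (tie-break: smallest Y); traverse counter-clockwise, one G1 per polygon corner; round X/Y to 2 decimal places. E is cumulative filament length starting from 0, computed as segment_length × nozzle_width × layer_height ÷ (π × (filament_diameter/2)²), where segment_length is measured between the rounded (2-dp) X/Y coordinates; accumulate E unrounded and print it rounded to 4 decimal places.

G0 X-8.00 Y0.00 Z8.25
G1 X-6.92 Y-4.00 E0.0779
G1 X-4.00 Y-6.92 E0.1556
G1 X0.00 Y-8.00 E0.2336
G1 X4.00 Y-6.92 E0.3115
G1 X6.92 Y-4.00 E0.3892
G1 X8.00 Y0.00 E0.4671
G1 X6.92 Y4.00 E0.5450
G1 X4.00 Y6.92 E0.6227
G1 X3.25 Y7.13 E0.6374
G1 X2.64 Y6.52 E0.6536
G1 X1.50 Y6.21 E0.6758
G1 X0.36 Y6.52 E0.6980
G1 X-0.48 Y7.36 E0.7204
G1 X-0.61 Y7.83 E0.7296
G1 X-4.00 Y6.92 E0.7956
G1 X-6.92 Y4.00 E0.8733
G1 X-8.00 Y0.00 E0.9512

At z = 8.25 mm: the r=8 sphere contributes a regular 12-gon of circumradius √(8²−0.25²) = 7.996; the cone at (1.5, 8.5) contributes a regular 12-gon of circumradius 2.287 (interpolated between r1=3.5 and r2=1 at t=0.485); After the difference (first − rest): starting from the r=8 sphere, the cone at (1.5, 8.5) partially overlaps it — only the 3.91 mm² overlap (of its 15.69 mm²) is removed, clipping the outline — 1 connected region. The outline is a single polygon with 17 vertices. Extrusion per mm of travel: 0.8 × 0.15 / (π × 1.425²) = 0.018811. Accumulating E over each segment gives final E = 0.9512.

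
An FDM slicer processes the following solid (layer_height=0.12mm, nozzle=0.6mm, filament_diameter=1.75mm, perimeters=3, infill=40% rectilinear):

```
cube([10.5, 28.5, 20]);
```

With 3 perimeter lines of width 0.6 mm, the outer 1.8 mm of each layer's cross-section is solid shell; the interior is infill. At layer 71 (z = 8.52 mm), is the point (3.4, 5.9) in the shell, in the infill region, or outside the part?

infill

At z = 8.52 mm: the cube is present — its section is the full 10.5×28.5 rectangle. Overall, the cross-section is a single solid region. The nearest boundary edge runs (0.00, 28.50)→(0.00, 0.00); distance from the point to it = 3.40 mm. The point is inside the cross-section and 3.40 mm from the nearest boundary — more than the 1.8 mm shell width (3 × 0.6), so it's in the infill interior.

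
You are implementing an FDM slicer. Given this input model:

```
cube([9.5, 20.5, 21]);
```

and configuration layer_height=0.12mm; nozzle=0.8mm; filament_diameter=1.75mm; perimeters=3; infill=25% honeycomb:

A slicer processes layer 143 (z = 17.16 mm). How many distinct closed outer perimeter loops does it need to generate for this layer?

At z = 17.16 mm: the cube (footprint 9.5×20.5) is included at this height. The result has 1 disconnected region.

1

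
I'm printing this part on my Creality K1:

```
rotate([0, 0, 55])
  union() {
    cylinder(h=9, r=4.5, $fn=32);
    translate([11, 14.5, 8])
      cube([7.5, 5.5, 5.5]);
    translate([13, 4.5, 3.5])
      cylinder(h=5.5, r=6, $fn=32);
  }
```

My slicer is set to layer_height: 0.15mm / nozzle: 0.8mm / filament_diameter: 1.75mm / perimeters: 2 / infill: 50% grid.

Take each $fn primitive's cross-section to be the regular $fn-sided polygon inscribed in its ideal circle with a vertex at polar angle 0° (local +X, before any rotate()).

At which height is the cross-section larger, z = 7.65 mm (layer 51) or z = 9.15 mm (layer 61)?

layer 51 (z = 7.65 mm)

Layer 51 (z = 7.65): the r=4.5 cylinder contributes a regular 32-gon of circumradius 4.5 (area = (32/2)·4.500²·sin(360°/32) = 63.21 mm²); the cube at (11, 14.5) is not intersected at this z (z outside [8, 13.5]); the r=6 cylinder at (13, 4.5) contributes a regular 32-gon of circumradius 6 (area = (32/2)·6.000²·sin(360°/32) = 112.37 mm²); Combining (union): the 2 present regions are separate (no shared area or edge), so areas and boundary lengths simply add and each stays a separate island — area = 175.58 mm²; (whole slice rotated 55° about Z — lengths, areas and connectivity unchanged). So its area = 175.58 mm². Layer 61 (z = 9.15): the cylinder is not intersected at this z (z outside [0, 9]); the cube at (11, 14.5) is present — its section is the full 7.5×5.5 rectangle (area 41.25 mm²); the cylinder at (13, 4.5) is not intersected at this z (z outside [3.5, 9]); Merging all regions: only the 7.5×5.5 cube at (11, 14.5) is present, so the union is just that shape — area = 41.25 mm²; (rotated 55° about Z; rotation is an isometry so areas/perimeters/island counts are preserved). So its area = 41.25 mm². Layer 51 is larger (175.58 vs 41.25 mm²).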